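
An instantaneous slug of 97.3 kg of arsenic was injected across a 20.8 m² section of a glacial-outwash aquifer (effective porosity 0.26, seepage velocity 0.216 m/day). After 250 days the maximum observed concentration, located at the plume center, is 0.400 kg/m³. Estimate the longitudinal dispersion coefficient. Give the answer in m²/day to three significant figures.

At the plume center C_max = M/(n_e·A·√(4πDt)), so D = M²/(4πt·(n_e·A·C_max)²).
n_e·A·C_max = 0.26 × 20.8 × 0.400 = 2.163 kg/m.
D = 97.3²/(4π × 250 × 2.163²) = 0.644 m²/day.

0.644 m²/day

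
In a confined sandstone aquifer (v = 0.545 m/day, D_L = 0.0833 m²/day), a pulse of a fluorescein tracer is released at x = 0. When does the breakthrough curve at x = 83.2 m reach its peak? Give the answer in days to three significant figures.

For the 1D instantaneous-source solution, setting ∂C/∂t = 0 at fixed x gives v²t² + 2Dt − x² = 0, so t = (√(D² + v²x²) − D)/v².
√(D² + v²x²) = √(0.0833² + 0.545² × 83.2²) = 45.34; v² = 0.297025.
t = (45.34 − 0.0833)/0.297025 = 152 days (vs. the pure-advection estimate x/v = 153 d).

152 days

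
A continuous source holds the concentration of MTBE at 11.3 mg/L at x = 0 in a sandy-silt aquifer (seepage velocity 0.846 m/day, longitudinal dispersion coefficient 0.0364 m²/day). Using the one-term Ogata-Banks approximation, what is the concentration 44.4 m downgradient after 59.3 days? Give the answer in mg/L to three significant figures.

11.3 mg/L

For a continuous step input, C/C₀ ≈ ½·erfc((x−vt)/(2√(Dt))).
vt = 0.846 × 59.3 = 50.1678 m and 2√(Dt) = 2√(0.0364 × 59.3) = 2.938 m.
Argument (x−vt)/(2√(Dt)) = (44.4 − 50.1678)/2.938 = -1.963; ½·erfc(-1.963) = 0.9972.
C = 11.3 × 0.9972 = 11.3 mg/L.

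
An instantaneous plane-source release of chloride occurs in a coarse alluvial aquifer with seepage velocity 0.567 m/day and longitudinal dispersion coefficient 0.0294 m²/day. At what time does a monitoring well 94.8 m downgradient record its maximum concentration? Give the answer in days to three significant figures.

For the 1D instantaneous-source solution, setting ∂C/∂t = 0 at fixed x gives v²t² + 2Dt − x² = 0, so t = (√(D² + v²x²) − D)/v².
√(D² + v²x²) = √(0.0294² + 0.567² × 94.8²) = 53.75; v² = 0.321489.
t = (53.75 − 0.0294)/0.321489 = 167 days (vs. the pure-advection estimate x/v = 167 d).

167 days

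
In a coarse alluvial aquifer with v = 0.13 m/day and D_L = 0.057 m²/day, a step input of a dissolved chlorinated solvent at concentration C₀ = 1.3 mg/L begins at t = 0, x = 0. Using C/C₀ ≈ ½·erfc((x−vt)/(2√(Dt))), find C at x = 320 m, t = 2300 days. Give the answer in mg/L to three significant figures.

For a continuous step input, C/C₀ ≈ ½·erfc((x−vt)/(2√(Dt))).
vt = 0.13 × 2300 = 299 m and 2√(Dt) = 2√(0.057 × 2300) = 22.90 m.
Argument (x−vt)/(2√(Dt)) = (320 − 299)/22.90 = 0.9170; ½·erfc(0.9170) = 0.09734.
C = 1.3 × 0.09734 = 0.127 mg/L.

0.127 mg/L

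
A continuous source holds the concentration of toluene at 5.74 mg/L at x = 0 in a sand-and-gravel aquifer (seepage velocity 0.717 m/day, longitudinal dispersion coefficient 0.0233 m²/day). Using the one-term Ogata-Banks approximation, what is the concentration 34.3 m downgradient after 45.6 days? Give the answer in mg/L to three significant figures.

0.778 mg/L

For a continuous step input, C/C₀ ≈ ½·erfc((x−vt)/(2√(Dt))).
vt = 0.717 × 45.6 = 32.6952 m and 2√(Dt) = 2√(0.0233 × 45.6) = 2.062 m.
Argument (x−vt)/(2√(Dt)) = (34.3 − 32.6952)/2.062 = 0.7783; ½·erfc(0.7783) = 0.1355.
C = 5.74 × 0.1355 = 0.778 mg/L.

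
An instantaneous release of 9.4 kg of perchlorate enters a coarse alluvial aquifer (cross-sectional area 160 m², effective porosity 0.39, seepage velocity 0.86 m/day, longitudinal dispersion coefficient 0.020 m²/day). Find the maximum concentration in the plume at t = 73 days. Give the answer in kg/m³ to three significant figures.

0.0352 kg/m³

The peak of an instantaneous 1D plume sits at x = vt; there the Gaussian factor is 1 and C_max = M/(n_e·A·√(4πDt)), where n_e·A is the pore area the mass is dissolved in.
√(4πDt) = √(4π × 0.020 × 73) = 4.283 m, so C_max = 9.4/(0.39 × 160 × 4.283) = 0.0352 kg/m³.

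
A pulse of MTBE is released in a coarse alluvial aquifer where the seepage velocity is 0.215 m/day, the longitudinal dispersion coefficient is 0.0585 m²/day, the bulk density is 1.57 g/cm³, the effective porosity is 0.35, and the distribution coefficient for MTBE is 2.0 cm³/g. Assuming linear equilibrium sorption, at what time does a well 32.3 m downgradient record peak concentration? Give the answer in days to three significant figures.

Retardation factor R = 1 + ρ_b·K_d/n = 1 + 1.57 × 2.0/0.35 = 9.971.
Sorption retards both mechanisms: v_R = v/R = 0.02156 m/day, D_R = D/R = 0.005867 m²/day.
Peak time from v_R²t² + 2D_R t − x² = 0: t = (√(D_R² + v_R²x²) − D_R)/v_R².
√(D_R² + v_R²x²) = √(0.005867² + 0.02156² × 32.3²) = 0.6964; v_R² = 0.0004648.
t = (0.6964 − 0.005867)/0.0004648 = 1490 days.

1490 days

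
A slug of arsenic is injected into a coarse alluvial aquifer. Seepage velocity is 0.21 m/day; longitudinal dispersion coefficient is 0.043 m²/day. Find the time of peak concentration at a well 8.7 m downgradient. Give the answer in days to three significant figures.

40.5 days

For the 1D instantaneous-source solution, setting ∂C/∂t = 0 at fixed x gives v²t² + 2Dt − x² = 0, so t = (√(D² + v²x²) − D)/v².
√(D² + v²x²) = √(0.043² + 0.21² × 8.7²) = 1.828; v² = 0.0441.
t = (1.828 − 0.043)/0.0441 = 40.5 days (vs. the pure-advection estimate x/v = 41.4 d).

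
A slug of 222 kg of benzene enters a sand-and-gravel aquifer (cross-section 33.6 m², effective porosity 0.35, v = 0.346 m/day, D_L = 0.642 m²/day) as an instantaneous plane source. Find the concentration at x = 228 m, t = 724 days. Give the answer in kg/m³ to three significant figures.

For an instantaneous plane source, C(x,t) = M/(n_e·A·√(4πDt)) · exp(−(x−vt)²/(4Dt)), with n_e·A the pore (flow) area.
Plume center vt = 0.346 × 724 = 250.504 m, so the well at 228 m is 22.504 m upgradient of the peak.
√(4πDt) = 76.43 m, giving peak height M/(n_e·A·√(4πDt)) = 222/(0.35 × 33.6 × 76.43) = 0.2470 kg/m³.
(x−vt)²/(4Dt) = (-22.504)²/(4 × 0.642 × 724) = 0.2724; exp(−0.2724) = 0.7615.
C = 0.2470 × 0.7615 = 0.188 kg/m³.

0.188 kg/m³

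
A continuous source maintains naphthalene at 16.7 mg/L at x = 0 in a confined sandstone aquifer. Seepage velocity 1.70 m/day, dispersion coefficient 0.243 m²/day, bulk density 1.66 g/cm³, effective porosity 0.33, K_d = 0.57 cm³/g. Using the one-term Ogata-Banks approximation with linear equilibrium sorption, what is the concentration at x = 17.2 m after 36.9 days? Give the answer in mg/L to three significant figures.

5.42 mg/L

Retardation factor R = 1 + ρ_b·K_d/n = 1 + 1.66 × 0.57/0.33 = 3.867.
Sorption retards both mechanisms: v_R = v/R = 0.4396 m/day, D_R = D/R = 0.06284 m²/day.
v_R·t = 0.4396 × 36.9 = 16.22124 m; 2√(D_R t) = 3.046 m; argument = (17.2 − 16.22124)/3.046 = 0.3213.
C = C₀ × ½·erfc(0.3213) = 16.7 × 0.3248 = 5.42 mg/L.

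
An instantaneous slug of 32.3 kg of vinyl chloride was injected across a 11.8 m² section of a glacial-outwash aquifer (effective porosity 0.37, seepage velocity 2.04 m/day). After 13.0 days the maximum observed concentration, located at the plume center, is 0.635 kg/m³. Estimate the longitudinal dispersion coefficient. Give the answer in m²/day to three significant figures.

At the plume center C_max = M/(n_e·A·√(4πDt)), so D = M²/(4πt·(n_e·A·C_max)²).
n_e·A·C_max = 0.37 × 11.8 × 0.635 = 2.772 kg/m.
D = 32.3²/(4π × 13.0 × 2.772²) = 0.831 m²/day.

0.831 m²/day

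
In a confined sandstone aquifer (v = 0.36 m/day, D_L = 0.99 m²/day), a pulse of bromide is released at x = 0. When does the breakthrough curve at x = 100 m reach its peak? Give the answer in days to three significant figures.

For the 1D instantaneous-source solution, setting ∂C/∂t = 0 at fixed x gives v²t² + 2Dt − x² = 0, so t = (√(D² + v²x²) − D)/v².
√(D² + v²x²) = √(0.99² + 0.36² × 100²) = 36.01; v² = 0.1296.
t = (36.01 − 0.99)/0.1296 = 270 days (vs. the pure-advection estimate x/v = 278 d).

270 days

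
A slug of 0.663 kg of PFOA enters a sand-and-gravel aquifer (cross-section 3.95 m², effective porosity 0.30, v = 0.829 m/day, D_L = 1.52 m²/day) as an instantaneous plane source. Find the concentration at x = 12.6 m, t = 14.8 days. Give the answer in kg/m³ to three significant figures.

For an instantaneous plane source, C(x,t) = M/(n_e·A·√(4πDt)) · exp(−(x−vt)²/(4Dt)), with n_e·A the pore (flow) area.
Plume center vt = 0.829 × 14.8 = 12.2692 m, so the well at 12.6 m is 0.3308 m downgradient of the peak.
√(4πDt) = 16.81 m, giving peak height M/(n_e·A·√(4πDt)) = 0.663/(0.30 × 3.95 × 16.81) = 0.03328 kg/m³.
(x−vt)²/(4Dt) = (0.3308)²/(4 × 1.52 × 14.8) = 0.001216; exp(−0.001216) = 0.9988.
C = 0.03328 × 0.9988 = 0.0332 kg/m³.

0.0332 kg/m³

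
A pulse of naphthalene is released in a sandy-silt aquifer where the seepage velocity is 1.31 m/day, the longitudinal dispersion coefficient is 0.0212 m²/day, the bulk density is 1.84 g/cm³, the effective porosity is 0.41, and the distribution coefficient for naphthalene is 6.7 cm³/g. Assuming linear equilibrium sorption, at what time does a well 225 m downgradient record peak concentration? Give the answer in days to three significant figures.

5340 days

Retardation factor R = 1 + ρ_b·K_d/n = 1 + 1.84 × 6.7/0.41 = 31.07.
Sorption retards both mechanisms: v_R = v/R = 0.04216 m/day, D_R = D/R = 0.0006823 m²/day.
Peak time from v_R²t² + 2D_R t − x² = 0: t = (√(D_R² + v_R²x²) − D_R)/v_R².
√(D_R² + v_R²x²) = √(0.0006823² + 0.04216² × 225²) = 9.486; v_R² = 0.001777.
t = (9.486 − 0.0006823)/0.001777 = 5340 days.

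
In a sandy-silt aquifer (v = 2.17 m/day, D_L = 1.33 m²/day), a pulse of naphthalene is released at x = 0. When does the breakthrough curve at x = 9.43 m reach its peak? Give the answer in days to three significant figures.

4.07 days

For the 1D instantaneous-source solution, setting ∂C/∂t = 0 at fixed x gives v²t² + 2Dt − x² = 0, so t = (√(D² + v²x²) − D)/v².
√(D² + v²x²) = √(1.33² + 2.17² × 9.43²) = 20.51; v² = 4.7089.
t = (20.51 − 1.33)/4.7089 = 4.07 days (vs. the pure-advection estimate x/v = 4.35 d).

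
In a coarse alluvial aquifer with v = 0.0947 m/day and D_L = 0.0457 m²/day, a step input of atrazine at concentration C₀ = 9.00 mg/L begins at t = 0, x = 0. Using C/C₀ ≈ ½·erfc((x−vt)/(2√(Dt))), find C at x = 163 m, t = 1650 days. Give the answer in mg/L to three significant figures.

2.62 mg/L

For a continuous step input, C/C₀ ≈ ½·erfc((x−vt)/(2√(Dt))).
vt = 0.0947 × 1650 = 156.255 m and 2√(Dt) = 2√(0.0457 × 1650) = 17.37 m.
Argument (x−vt)/(2√(Dt)) = (163 − 156.255)/17.37 = 0.3883; ½·erfc(0.3883) = 0.2915.
C = 9.00 × 0.2915 = 2.62 mg/L.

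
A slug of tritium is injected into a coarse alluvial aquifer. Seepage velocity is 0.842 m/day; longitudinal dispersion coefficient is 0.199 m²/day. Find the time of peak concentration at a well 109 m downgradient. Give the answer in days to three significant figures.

For the 1D instantaneous-source solution, setting ∂C/∂t = 0 at fixed x gives v²t² + 2Dt − x² = 0, so t = (√(D² + v²x²) − D)/v².
√(D² + v²x²) = √(0.199² + 0.842² × 109²) = 91.78; v² = 0.708964.
t = (91.78 − 0.199)/0.708964 = 129 days (vs. the pure-advection estimate x/v = 129 d).

129 days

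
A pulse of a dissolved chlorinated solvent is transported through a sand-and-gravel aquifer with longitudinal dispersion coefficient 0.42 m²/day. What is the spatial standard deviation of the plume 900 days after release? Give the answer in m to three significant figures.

Dispersive spreading gives a Gaussian with σ² = 2Dt; advection only shifts the center.
σ = √(2 × 0.42 × 900) = 27.5 m.

27.5 m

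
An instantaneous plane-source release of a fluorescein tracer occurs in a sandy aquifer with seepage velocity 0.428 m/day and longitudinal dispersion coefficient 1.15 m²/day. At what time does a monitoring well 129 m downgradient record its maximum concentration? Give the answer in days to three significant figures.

For the 1D instantaneous-source solution, setting ∂C/∂t = 0 at fixed x gives v²t² + 2Dt − x² = 0, so t = (√(D² + v²x²) − D)/v².
√(D² + v²x²) = √(1.15² + 0.428² × 129²) = 55.22; v² = 0.183184.
t = (55.22 − 1.15)/0.183184 = 295 days (vs. the pure-advection estimate x/v = 301 d).

295 days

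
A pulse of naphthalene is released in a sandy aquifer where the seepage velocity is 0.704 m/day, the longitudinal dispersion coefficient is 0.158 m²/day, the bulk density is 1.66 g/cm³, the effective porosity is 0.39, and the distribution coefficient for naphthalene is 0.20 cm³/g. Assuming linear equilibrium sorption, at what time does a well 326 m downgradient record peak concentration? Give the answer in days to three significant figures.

857 days

Retardation factor R = 1 + ρ_b·K_d/n = 1 + 1.66 × 0.20/0.39 = 1.851.
Sorption retards both mechanisms: v_R = v/R = 0.3803 m/day, D_R = D/R = 0.08536 m²/day.
Peak time from v_R²t² + 2D_R t − x² = 0: t = (√(D_R² + v_R²x²) − D_R)/v_R².
√(D_R² + v_R²x²) = √(0.08536² + 0.3803² × 326²) = 124.0; v_R² = 0.1446.
t = (124.0 − 0.08536)/0.1446 = 857 days.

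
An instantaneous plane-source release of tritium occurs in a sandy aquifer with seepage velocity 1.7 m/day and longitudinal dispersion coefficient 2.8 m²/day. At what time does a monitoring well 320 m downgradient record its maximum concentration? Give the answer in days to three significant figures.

187 days

For the 1D instantaneous-source solution, setting ∂C/∂t = 0 at fixed x gives v²t² + 2Dt − x² = 0, so t = (√(D² + v²x²) − D)/v².
√(D² + v²x²) = √(2.8² + 1.7² × 320²) = 544.0; v² = 2.89.
t = (544.0 − 2.8)/2.89 = 187 days (vs. the pure-advection estimate x/v = 188 d).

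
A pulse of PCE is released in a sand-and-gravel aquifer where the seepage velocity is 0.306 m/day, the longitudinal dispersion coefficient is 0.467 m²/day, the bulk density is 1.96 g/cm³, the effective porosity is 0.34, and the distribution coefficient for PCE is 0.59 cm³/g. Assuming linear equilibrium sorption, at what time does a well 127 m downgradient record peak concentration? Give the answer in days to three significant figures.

Retardation factor R = 1 + ρ_b·K_d/n = 1 + 1.96 × 0.59/0.34 = 4.401.
Sorption retards both mechanisms: v_R = v/R = 0.06953 m/day, D_R = D/R = 0.1061 m²/day.
Peak time from v_R²t² + 2D_R t − x² = 0: t = (√(D_R² + v_R²x²) − D_R)/v_R².
√(D_R² + v_R²x²) = √(0.1061² + 0.06953² × 127²) = 8.831; v_R² = 0.004834.
t = (8.831 − 0.1061)/0.004834 = 1800 days.

1800 days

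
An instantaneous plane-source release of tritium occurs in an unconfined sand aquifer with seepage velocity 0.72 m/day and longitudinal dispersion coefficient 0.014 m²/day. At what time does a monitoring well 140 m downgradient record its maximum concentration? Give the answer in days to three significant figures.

For the 1D instantaneous-source solution, setting ∂C/∂t = 0 at fixed x gives v²t² + 2Dt − x² = 0, so t = (√(D² + v²x²) − D)/v².
√(D² + v²x²) = √(0.014² + 0.72² × 140²) = 100.8; v² = 0.5184.
t = (100.8 − 0.014)/0.5184 = 194 days (vs. the pure-advection estimate x/v = 194 d).

194 days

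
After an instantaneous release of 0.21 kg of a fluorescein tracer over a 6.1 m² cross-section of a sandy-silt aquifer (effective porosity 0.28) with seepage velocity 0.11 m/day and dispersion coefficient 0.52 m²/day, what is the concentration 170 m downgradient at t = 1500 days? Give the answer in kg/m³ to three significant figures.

0.00123 kg/m³

For an instantaneous plane source, C(x,t) = M/(n_e·A·√(4πDt)) · exp(−(x−vt)²/(4Dt)), with n_e·A the pore (flow) area.
Plume center vt = 0.11 × 1500 = 165 m, so the well at 170 m is 5 m downgradient of the peak.
√(4πDt) = 99.00 m, giving peak height M/(n_e·A·√(4πDt)) = 0.21/(0.28 × 6.1 × 99.00) = 0.001242 kg/m³.
(x−vt)²/(4Dt) = (5)²/(4 × 0.52 × 1500) = 0.008013; exp(−0.008013) = 0.9920.
C = 0.001242 × 0.9920 = 0.00123 kg/m³.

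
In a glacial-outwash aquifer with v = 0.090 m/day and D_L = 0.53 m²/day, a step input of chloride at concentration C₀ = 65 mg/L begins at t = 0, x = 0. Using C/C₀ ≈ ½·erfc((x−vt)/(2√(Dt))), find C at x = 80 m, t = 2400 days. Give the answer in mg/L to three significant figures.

64.8 mg/L

For a continuous step input, C/C₀ ≈ ½·erfc((x−vt)/(2√(Dt))).
vt = 0.090 × 2400 = 216 m and 2√(Dt) = 2√(0.53 × 2400) = 71.33 m.
Argument (x−vt)/(2√(Dt)) = (80 − 216)/71.33 = -1.907; ½·erfc(-1.907) = 0.9965.
C = 65 × 0.9965 = 64.8 mg/L.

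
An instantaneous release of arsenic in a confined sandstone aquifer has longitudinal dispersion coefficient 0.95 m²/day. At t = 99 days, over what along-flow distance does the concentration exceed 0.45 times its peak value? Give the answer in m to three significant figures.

34.7 m

The plume is Gaussian with σ = √(2Dt) = √(2 × 0.95 × 99) = 13.71 m.
C/C_peak = exp(−Δx²/(2σ²)) = 0.45 ⇒ Δx = σ·√(−2 ln 0.45) = 13.71 × 1.264 = 17.33 m.
Width = 2Δx = 34.7 m.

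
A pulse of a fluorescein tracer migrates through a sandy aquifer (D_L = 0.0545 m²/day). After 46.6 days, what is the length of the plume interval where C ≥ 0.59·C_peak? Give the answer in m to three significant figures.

4.63 m

The plume is Gaussian with σ = √(2Dt) = √(2 × 0.0545 × 46.6) = 2.254 m.
C/C_peak = exp(−Δx²/(2σ²)) = 0.59 ⇒ Δx = σ·√(−2 ln 0.59) = 2.254 × 1.027 = 2.315 m.
Width = 2Δx = 4.63 m.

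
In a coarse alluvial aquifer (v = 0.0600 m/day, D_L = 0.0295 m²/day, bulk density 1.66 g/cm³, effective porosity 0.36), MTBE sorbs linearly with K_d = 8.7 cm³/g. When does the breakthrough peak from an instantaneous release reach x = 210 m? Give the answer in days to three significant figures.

Retardation factor R = 1 + ρ_b·K_d/n = 1 + 1.66 × 8.7/0.36 = 41.12.
Sorption retards both mechanisms: v_R = v/R = 0.001459 m/day, D_R = D/R = 0.0007174 m²/day.
Peak time from v_R²t² + 2D_R t − x² = 0: t = (√(D_R² + v_R²x²) − D_R)/v_R².
√(D_R² + v_R²x²) = √(0.0007174² + 0.001459² × 210²) = 0.3064; v_R² = 2.129e-06.
t = (0.3064 − 0.0007174)/2.129e-06 = 144000 days.

144000 days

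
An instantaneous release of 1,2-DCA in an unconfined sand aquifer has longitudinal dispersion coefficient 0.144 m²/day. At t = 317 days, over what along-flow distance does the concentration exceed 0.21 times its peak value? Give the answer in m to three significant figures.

The plume is Gaussian with σ = √(2Dt) = √(2 × 0.144 × 317) = 9.555 m.
C/C_peak = exp(−Δx²/(2σ²)) = 0.21 ⇒ Δx = σ·√(−2 ln 0.21) = 9.555 × 1.767 = 16.88 m.
Width = 2Δx = 33.8 m.

33.8 m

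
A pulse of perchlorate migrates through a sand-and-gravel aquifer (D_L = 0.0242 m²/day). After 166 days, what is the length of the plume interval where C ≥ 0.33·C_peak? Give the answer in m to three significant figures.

The plume is Gaussian with σ = √(2Dt) = √(2 × 0.0242 × 166) = 2.835 m.
C/C_peak = exp(−Δx²/(2σ²)) = 0.33 ⇒ Δx = σ·√(−2 ln 0.33) = 2.835 × 1.489 = 4.221 m.
Width = 2Δx = 8.44 m.

8.44 m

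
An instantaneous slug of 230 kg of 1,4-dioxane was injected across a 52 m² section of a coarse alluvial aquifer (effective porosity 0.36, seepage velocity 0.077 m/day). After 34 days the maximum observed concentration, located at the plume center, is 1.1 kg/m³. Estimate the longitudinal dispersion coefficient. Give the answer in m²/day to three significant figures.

0.292 m²/day

At the plume center C_max = M/(n_e·A·√(4πDt)), so D = M²/(4πt·(n_e·A·C_max)²).
n_e·A·C_max = 0.36 × 52 × 1.1 = 20.59 kg/m.
D = 230²/(4π × 34 × 20.59²) = 0.292 m²/day.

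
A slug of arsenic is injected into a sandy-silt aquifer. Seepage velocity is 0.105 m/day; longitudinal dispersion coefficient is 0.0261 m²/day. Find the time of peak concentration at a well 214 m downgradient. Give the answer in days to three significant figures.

For the 1D instantaneous-source solution, setting ∂C/∂t = 0 at fixed x gives v²t² + 2Dt − x² = 0, so t = (√(D² + v²x²) − D)/v².
√(D² + v²x²) = √(0.0261² + 0.105² × 214²) = 22.47; v² = 0.011025.
t = (22.47 − 0.0261)/0.011025 = 2040 days (vs. the pure-advection estimate x/v = 2040 d).

2040 days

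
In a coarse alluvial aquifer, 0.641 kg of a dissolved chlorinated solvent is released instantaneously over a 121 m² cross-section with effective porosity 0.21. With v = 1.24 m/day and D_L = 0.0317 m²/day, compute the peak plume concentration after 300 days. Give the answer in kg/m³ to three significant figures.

The peak of an instantaneous 1D plume sits at x = vt; there the Gaussian factor is 1 and C_max = M/(n_e·A·√(4πDt)), where n_e·A is the pore area the mass is dissolved in.
√(4πDt) = √(4π × 0.0317 × 300) = 10.93 m, so C_max = 0.641/(0.21 × 121 × 10.93) = 0.00231 kg/m³.

0.00231 kg/m³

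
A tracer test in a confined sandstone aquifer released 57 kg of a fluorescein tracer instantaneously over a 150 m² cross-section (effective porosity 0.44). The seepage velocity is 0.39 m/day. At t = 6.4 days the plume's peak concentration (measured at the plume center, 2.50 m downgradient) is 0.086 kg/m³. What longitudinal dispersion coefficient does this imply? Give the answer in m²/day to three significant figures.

1.25 m²/day

At the plume center C_max = M/(n_e·A·√(4πDt)), so D = M²/(4πt·(n_e·A·C_max)²).
n_e·A·C_max = 0.44 × 150 × 0.086 = 5.676 kg/m.
D = 57²/(4π × 6.4 × 5.676²) = 1.25 m²/day.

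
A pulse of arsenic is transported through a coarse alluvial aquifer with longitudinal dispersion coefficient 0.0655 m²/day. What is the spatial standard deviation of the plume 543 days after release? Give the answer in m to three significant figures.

Dispersive spreading gives a Gaussian with σ² = 2Dt; advection only shifts the center.
σ = √(2 × 0.0655 × 543) = 8.43 m.

8.43 m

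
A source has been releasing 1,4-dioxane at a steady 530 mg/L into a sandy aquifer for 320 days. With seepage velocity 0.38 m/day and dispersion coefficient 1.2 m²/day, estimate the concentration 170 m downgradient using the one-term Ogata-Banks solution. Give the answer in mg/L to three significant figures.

For a continuous step input, C/C₀ ≈ ½·erfc((x−vt)/(2√(Dt))).
vt = 0.38 × 320 = 121.6 m and 2√(Dt) = 2√(1.2 × 320) = 39.19 m.
Argument (x−vt)/(2√(Dt)) = (170 − 121.6)/39.19 = 1.235; ½·erfc(1.235) = 0.04036.
C = 530 × 0.04036 = 21.4 mg/L.

21.4 mg/L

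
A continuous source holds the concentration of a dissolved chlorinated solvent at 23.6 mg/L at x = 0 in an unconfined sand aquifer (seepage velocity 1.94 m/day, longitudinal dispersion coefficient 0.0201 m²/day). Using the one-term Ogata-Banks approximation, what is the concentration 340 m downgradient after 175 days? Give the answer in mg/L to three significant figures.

10.0 mg/L

For a continuous step input, C/C₀ ≈ ½·erfc((x−vt)/(2√(Dt))).
vt = 1.94 × 175 = 339.5 m and 2√(Dt) = 2√(0.0201 × 175) = 3.751 m.
Argument (x−vt)/(2√(Dt)) = (340 − 339.5)/3.751 = 0.1333; ½·erfc(0.1333) = 0.4252.
C = 23.6 × 0.4252 = 10.0 mg/L.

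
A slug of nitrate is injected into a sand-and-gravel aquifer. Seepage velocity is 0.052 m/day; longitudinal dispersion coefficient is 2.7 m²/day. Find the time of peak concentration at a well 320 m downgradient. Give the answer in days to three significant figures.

5240 days

For the 1D instantaneous-source solution, setting ∂C/∂t = 0 at fixed x gives v²t² + 2Dt − x² = 0, so t = (√(D² + v²x²) − D)/v².
√(D² + v²x²) = √(2.7² + 0.052² × 320²) = 16.86; v² = 0.002704.
t = (16.86 − 2.7)/0.002704 = 5240 days (vs. the pure-advection estimate x/v = 6150 d).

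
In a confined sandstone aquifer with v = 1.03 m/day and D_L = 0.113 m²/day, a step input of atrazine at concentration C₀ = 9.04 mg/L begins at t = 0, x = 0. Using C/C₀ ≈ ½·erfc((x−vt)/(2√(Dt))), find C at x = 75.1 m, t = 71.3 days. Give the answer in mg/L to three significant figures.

3.07 mg/L

For a continuous step input, C/C₀ ≈ ½·erfc((x−vt)/(2√(Dt))).
vt = 1.03 × 71.3 = 73.439 m and 2√(Dt) = 2√(0.113 × 71.3) = 5.677 m.
Argument (x−vt)/(2√(Dt)) = (75.1 − 73.439)/5.677 = 0.2926; ½·erfc(0.2926) = 0.3395.
C = 9.04 × 0.3395 = 3.07 mg/L.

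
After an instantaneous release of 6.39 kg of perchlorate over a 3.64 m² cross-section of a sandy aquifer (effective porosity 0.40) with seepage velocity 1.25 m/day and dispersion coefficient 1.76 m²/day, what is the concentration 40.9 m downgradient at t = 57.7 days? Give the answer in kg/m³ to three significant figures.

0.0111 kg/m³

For an instantaneous plane source, C(x,t) = M/(n_e·A·√(4πDt)) · exp(−(x−vt)²/(4Dt)), with n_e·A the pore (flow) area.
Plume center vt = 1.25 × 57.7 = 72.125 m, so the well at 40.9 m is 31.225 m upgradient of the peak.
√(4πDt) = 35.72 m, giving peak height M/(n_e·A·√(4πDt)) = 6.39/(0.40 × 3.64 × 35.72) = 0.1229 kg/m³.
(x−vt)²/(4Dt) = (-31.225)²/(4 × 1.76 × 57.7) = 2.400; exp(−2.400) = 0.09072.
C = 0.1229 × 0.09072 = 0.0111 kg/m³.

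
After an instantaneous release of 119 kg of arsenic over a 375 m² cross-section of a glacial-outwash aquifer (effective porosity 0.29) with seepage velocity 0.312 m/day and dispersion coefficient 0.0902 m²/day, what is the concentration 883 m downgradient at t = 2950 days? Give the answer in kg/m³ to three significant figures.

0.00508 kg/m³

For an instantaneous plane source, C(x,t) = M/(n_e·A·√(4πDt)) · exp(−(x−vt)²/(4Dt)), with n_e·A the pore (flow) area.
Plume center vt = 0.312 × 2950 = 920.4 m, so the well at 883 m is 37.4 m upgradient of the peak.
√(4πDt) = 57.83 m, giving peak height M/(n_e·A·√(4πDt)) = 119/(0.29 × 375 × 57.83) = 0.01892 kg/m³.
(x−vt)²/(4Dt) = (-37.4)²/(4 × 0.0902 × 2950) = 1.314; exp(−1.314) = 0.2687.
C = 0.01892 × 0.2687 = 0.00508 kg/m³.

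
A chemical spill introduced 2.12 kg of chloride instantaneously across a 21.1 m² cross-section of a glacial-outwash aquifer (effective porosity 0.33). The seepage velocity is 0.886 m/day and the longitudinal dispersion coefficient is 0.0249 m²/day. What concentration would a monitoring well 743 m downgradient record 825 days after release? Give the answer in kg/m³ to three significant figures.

For an instantaneous plane source, C(x,t) = M/(n_e·A·√(4πDt)) · exp(−(x−vt)²/(4Dt)), with n_e·A the pore (flow) area.
Plume center vt = 0.886 × 825 = 730.95 m, so the well at 743 m is 12.05 m downgradient of the peak.
√(4πDt) = 16.07 m, giving peak height M/(n_e·A·√(4πDt)) = 2.12/(0.33 × 21.1 × 16.07) = 0.01895 kg/m³.
(x−vt)²/(4Dt) = (12.05)²/(4 × 0.0249 × 825) = 1.767; exp(−1.767) = 0.1708.
C = 0.01895 × 0.1708 = 0.00324 kg/m³.

0.00324 kg/m³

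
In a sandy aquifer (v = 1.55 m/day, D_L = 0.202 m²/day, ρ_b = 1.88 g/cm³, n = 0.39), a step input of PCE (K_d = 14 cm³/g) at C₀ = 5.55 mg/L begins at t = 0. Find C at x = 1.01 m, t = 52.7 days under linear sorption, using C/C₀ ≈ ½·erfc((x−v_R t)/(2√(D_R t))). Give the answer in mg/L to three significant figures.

3.49 mg/L

Retardation factor R = 1 + ρ_b·K_d/n = 1 + 1.88 × 14/0.39 = 68.49.
Sorption retards both mechanisms: v_R = v/R = 0.02263 m/day, D_R = D/R = 0.002949 m²/day.
v_R·t = 0.02263 × 52.7 = 1.192601 m; 2√(D_R t) = 0.7884 m; argument = (1.01 − 1.192601)/0.7884 = -0.2316.
C = C₀ × ½·erfc(-0.2316) = 5.55 × 0.6284 = 3.49 mg/L.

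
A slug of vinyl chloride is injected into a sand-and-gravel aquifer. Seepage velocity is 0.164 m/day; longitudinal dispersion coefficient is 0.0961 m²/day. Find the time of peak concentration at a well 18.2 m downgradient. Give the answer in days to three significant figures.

For the 1D instantaneous-source solution, setting ∂C/∂t = 0 at fixed x gives v²t² + 2Dt − x² = 0, so t = (√(D² + v²x²) − D)/v².
√(D² + v²x²) = √(0.0961² + 0.164² × 18.2²) = 2.986; v² = 0.026896.
t = (2.986 − 0.0961)/0.026896 = 107 days (vs. the pure-advection estimate x/v = 111 d).

107 days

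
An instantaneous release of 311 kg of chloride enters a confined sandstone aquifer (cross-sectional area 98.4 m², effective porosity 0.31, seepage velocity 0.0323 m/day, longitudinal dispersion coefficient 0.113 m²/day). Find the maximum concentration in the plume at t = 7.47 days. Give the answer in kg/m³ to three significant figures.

The peak of an instantaneous 1D plume sits at x = vt; there the Gaussian factor is 1 and C_max = M/(n_e·A·√(4πDt)), where n_e·A is the pore area the mass is dissolved in.
√(4πDt) = √(4π × 0.113 × 7.47) = 3.257 m, so C_max = 311/(0.31 × 98.4 × 3.257) = 3.13 kg/m³.

3.13 kg/m³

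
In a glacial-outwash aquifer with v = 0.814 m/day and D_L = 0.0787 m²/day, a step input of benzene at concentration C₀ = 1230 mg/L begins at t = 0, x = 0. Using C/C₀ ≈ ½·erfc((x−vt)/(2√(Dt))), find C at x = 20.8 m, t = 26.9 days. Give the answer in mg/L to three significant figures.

For a continuous step input, C/C₀ ≈ ½·erfc((x−vt)/(2√(Dt))).
vt = 0.814 × 26.9 = 21.8966 m and 2√(Dt) = 2√(0.0787 × 26.9) = 2.910 m.
Argument (x−vt)/(2√(Dt)) = (20.8 − 21.8966)/2.910 = -0.3768; ½·erfc(-0.3768) = 0.7029.
C = 1230 × 0.7029 = 865 mg/L.

865 mg/L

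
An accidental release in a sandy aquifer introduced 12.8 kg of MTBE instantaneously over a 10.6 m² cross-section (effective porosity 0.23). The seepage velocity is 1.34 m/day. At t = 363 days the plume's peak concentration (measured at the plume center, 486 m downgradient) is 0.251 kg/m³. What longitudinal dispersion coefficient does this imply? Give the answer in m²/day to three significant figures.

At the plume center C_max = M/(n_e·A·√(4πDt)), so D = M²/(4πt·(n_e·A·C_max)²).
n_e·A·C_max = 0.23 × 10.6 × 0.251 = 0.6119 kg/m.
D = 12.8²/(4π × 363 × 0.6119²) = 0.0959 m²/day.

0.0959 m²/day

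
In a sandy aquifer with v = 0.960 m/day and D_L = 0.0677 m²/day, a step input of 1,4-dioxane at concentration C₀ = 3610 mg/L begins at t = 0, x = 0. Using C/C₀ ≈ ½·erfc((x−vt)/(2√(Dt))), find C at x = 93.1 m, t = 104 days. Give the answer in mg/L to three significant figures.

3480 mg/L

For a continuous step input, C/C₀ ≈ ½·erfc((x−vt)/(2√(Dt))).
vt = 0.960 × 104 = 99.84 m and 2√(Dt) = 2√(0.0677 × 104) = 5.307 m.
Argument (x−vt)/(2√(Dt)) = (93.1 − 99.84)/5.307 = -1.270; ½·erfc(-1.270) = 0.9638.
C = 3610 × 0.9638 = 3480 mg/L.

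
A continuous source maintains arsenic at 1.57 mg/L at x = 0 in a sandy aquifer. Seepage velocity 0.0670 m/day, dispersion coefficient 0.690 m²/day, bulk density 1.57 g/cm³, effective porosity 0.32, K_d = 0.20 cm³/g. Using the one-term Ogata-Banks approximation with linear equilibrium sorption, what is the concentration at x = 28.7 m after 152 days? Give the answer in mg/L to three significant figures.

Retardation factor R = 1 + ρ_b·K_d/n = 1 + 1.57 × 0.20/0.32 = 1.981.
Sorption retards both mechanisms: v_R = v/R = 0.03382 m/day, D_R = D/R = 0.3483 m²/day.
v_R·t = 0.03382 × 152 = 5.14064 m; 2√(D_R t) = 14.55 m; argument = (28.7 − 5.14064)/14.55 = 1.619.
C = C₀ × ½·erfc(1.619) = 1.57 × 0.01102 = 0.0173 mg/L.

0.0173 mg/L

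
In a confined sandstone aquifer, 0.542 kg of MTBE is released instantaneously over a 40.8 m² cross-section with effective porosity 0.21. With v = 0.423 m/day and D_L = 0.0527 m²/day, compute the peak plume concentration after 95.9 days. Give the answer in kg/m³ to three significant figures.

0.00794 kg/m³

The peak of an instantaneous 1D plume sits at x = vt; there the Gaussian factor is 1 and C_max = M/(n_e·A·√(4πDt)), where n_e·A is the pore area the mass is dissolved in.
√(4πDt) = √(4π × 0.0527 × 95.9) = 7.969 m, so C_max = 0.542/(0.21 × 40.8 × 7.969) = 0.00794 kg/m³.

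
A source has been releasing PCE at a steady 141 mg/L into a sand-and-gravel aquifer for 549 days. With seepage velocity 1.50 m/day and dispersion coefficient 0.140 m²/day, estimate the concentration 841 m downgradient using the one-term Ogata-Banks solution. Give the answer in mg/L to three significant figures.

For a continuous step input, C/C₀ ≈ ½·erfc((x−vt)/(2√(Dt))).
vt = 1.50 × 549 = 823.5 m and 2√(Dt) = 2√(0.140 × 549) = 17.53 m.
Argument (x−vt)/(2√(Dt)) = (841 − 823.5)/17.53 = 0.9983; ½·erfc(0.9983) = 0.07900.
C = 141 × 0.07900 = 11.1 mg/L.

11.1 mg/L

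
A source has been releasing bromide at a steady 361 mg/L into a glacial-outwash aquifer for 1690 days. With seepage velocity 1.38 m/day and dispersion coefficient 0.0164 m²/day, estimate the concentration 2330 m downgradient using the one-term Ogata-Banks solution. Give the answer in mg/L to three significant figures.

For a continuous step input, C/C₀ ≈ ½·erfc((x−vt)/(2√(Dt))).
vt = 1.38 × 1690 = 2332.2 m and 2√(Dt) = 2√(0.0164 × 1690) = 10.53 m.
Argument (x−vt)/(2√(Dt)) = (2330 − 2332.2)/10.53 = -0.2089; ½·erfc(-0.2089) = 0.6162.
C = 361 × 0.6162 = 222 mg/L.

222 mg/L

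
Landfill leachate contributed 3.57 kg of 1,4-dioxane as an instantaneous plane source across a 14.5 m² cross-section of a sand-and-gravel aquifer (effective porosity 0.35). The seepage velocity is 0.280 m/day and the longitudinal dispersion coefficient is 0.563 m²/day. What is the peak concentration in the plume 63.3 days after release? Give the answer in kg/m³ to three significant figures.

0.0332 kg/m³

The peak of an instantaneous 1D plume sits at x = vt; there the Gaussian factor is 1 and C_max = M/(n_e·A·√(4πDt)), where n_e·A is the pore area the mass is dissolved in.
√(4πDt) = √(4π × 0.563 × 63.3) = 21.16 m, so C_max = 3.57/(0.35 × 14.5 × 21.16) = 0.0332 kg/m³.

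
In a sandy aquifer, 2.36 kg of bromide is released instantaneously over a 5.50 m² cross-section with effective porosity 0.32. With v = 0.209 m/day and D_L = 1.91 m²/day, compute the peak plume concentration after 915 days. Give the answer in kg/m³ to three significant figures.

The peak of an instantaneous 1D plume sits at x = vt; there the Gaussian factor is 1 and C_max = M/(n_e·A·√(4πDt)), where n_e·A is the pore area the mass is dissolved in.
√(4πDt) = √(4π × 1.91 × 915) = 148.2 m, so C_max = 2.36/(0.32 × 5.50 × 148.2) = 0.00905 kg/m³.

0.00905 kg/m³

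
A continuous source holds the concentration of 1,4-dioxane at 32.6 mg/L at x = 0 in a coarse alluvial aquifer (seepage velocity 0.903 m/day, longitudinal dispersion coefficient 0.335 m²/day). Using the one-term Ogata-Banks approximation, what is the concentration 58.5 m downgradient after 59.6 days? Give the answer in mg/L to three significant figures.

For a continuous step input, C/C₀ ≈ ½·erfc((x−vt)/(2√(Dt))).
vt = 0.903 × 59.6 = 53.8188 m and 2√(Dt) = 2√(0.335 × 59.6) = 8.937 m.
Argument (x−vt)/(2√(Dt)) = (58.5 − 53.8188)/8.937 = 0.5238; ½·erfc(0.5238) = 0.2294.
C = 32.6 × 0.2294 = 7.48 mg/L.

7.48 mg/L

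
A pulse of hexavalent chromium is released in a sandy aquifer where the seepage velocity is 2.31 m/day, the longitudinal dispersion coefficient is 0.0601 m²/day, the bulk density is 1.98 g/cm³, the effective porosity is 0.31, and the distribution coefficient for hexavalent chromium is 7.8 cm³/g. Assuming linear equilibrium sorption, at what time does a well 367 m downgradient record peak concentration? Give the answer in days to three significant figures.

8070 days

Retardation factor R = 1 + ρ_b·K_d/n = 1 + 1.98 × 7.8/0.31 = 50.82.
Sorption retards both mechanisms: v_R = v/R = 0.04545 m/day, D_R = D/R = 0.001183 m²/day.
Peak time from v_R²t² + 2D_R t − x² = 0: t = (√(D_R² + v_R²x²) − D_R)/v_R².
√(D_R² + v_R²x²) = √(0.001183² + 0.04545² × 367²) = 16.68; v_R² = 0.002066.
t = (16.68 − 0.001183)/0.002066 = 8070 days.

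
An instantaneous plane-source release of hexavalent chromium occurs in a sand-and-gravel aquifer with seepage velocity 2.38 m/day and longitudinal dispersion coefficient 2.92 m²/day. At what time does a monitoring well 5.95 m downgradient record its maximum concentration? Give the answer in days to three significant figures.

For the 1D instantaneous-source solution, setting ∂C/∂t = 0 at fixed x gives v²t² + 2Dt − x² = 0, so t = (√(D² + v²x²) − D)/v².
√(D² + v²x²) = √(2.92² + 2.38² × 5.95²) = 14.46; v² = 5.6644.
t = (14.46 − 2.92)/5.6644 = 2.04 days (vs. the pure-advection estimate x/v = 2.50 d).

2.04 days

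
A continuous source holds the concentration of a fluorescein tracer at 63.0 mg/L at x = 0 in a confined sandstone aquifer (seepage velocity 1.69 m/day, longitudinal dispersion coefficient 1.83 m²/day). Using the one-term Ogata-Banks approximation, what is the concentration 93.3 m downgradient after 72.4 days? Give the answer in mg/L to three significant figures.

60.7 mg/L

For a continuous step input, C/C₀ ≈ ½·erfc((x−vt)/(2√(Dt))).
vt = 1.69 × 72.4 = 122.356 m and 2√(Dt) = 2√(1.83 × 72.4) = 23.02 m.
Argument (x−vt)/(2√(Dt)) = (93.3 − 122.356)/23.02 = -1.262; ½·erfc(-1.262) = 0.9628.
C = 63.0 × 0.9628 = 60.7 mg/L.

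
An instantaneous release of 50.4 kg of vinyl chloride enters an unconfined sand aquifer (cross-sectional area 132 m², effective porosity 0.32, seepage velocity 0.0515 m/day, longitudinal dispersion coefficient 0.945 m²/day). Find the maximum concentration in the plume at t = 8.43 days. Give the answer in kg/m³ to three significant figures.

The peak of an instantaneous 1D plume sits at x = vt; there the Gaussian factor is 1 and C_max = M/(n_e·A·√(4πDt)), where n_e·A is the pore area the mass is dissolved in.
√(4πDt) = √(4π × 0.945 × 8.43) = 10.01 m, so C_max = 50.4/(0.32 × 132 × 10.01) = 0.119 kg/m³.

0.119 kg/m³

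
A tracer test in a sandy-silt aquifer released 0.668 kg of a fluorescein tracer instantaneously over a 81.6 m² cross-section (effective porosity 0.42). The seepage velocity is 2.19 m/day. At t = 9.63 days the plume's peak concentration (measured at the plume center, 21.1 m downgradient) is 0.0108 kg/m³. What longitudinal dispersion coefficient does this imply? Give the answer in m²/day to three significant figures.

0.0269 m²/day

At the plume center C_max = M/(n_e·A·√(4πDt)), so D = M²/(4πt·(n_e·A·C_max)²).
n_e·A·C_max = 0.42 × 81.6 × 0.0108 = 0.3701 kg/m.
D = 0.668²/(4π × 9.63 × 0.3701²) = 0.0269 m²/day.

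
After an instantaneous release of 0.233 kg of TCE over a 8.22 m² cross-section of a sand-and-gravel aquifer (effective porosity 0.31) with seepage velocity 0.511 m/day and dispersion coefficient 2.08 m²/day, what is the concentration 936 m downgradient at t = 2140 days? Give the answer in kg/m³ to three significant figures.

9.59e-05 kg/m³

For an instantaneous plane source, C(x,t) = M/(n_e·A·√(4πDt)) · exp(−(x−vt)²/(4Dt)), with n_e·A the pore (flow) area.
Plume center vt = 0.511 × 2140 = 1093.54 m, so the well at 936 m is 157.54 m upgradient of the peak.
√(4πDt) = 236.5 m, giving peak height M/(n_e·A·√(4πDt)) = 0.233/(0.31 × 8.22 × 236.5) = 0.0003866 kg/m³.
(x−vt)²/(4Dt) = (-157.54)²/(4 × 2.08 × 2140) = 1.394; exp(−1.394) = 0.2481.
C = 0.0003866 × 0.2481 = 9.59e-05 kg/m³.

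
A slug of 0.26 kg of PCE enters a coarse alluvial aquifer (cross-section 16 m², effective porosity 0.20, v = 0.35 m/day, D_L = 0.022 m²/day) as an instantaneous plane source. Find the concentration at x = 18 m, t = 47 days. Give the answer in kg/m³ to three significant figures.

0.0126 kg/m³

For an instantaneous plane source, C(x,t) = M/(n_e·A·√(4πDt)) · exp(−(x−vt)²/(4Dt)), with n_e·A the pore (flow) area.
Plume center vt = 0.35 × 47 = 16.45 m, so the well at 18 m is 1.55 m downgradient of the peak.
√(4πDt) = 3.605 m, giving peak height M/(n_e·A·√(4πDt)) = 0.26/(0.20 × 16 × 3.605) = 0.02254 kg/m³.
(x−vt)²/(4Dt) = (1.55)²/(4 × 0.022 × 47) = 0.5809; exp(−0.5809) = 0.5594.
C = 0.02254 × 0.5594 = 0.0126 kg/m³.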